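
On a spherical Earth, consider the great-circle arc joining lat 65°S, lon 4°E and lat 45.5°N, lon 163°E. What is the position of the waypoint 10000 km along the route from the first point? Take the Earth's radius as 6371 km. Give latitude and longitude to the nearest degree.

Convert each endpoint to a unit vector on the sphere (x = cos φ cos λ, y = cos φ sin λ, z = sin φ).
The central angle between the endpoints is δ = arccos(p₁·p₂) ≈ 2.747 rad (157.4°). The total great-circle distance is δ·R ≈ 2.747 × 6371 ≈ 17498 km, so the target fraction is f = 10000/17498 ≈ 0.571.
Interpolate at f ≈ 0.571 with slerp weights a = sin((1−f)δ)/sin δ ≈ 2.399, b = sin(fδ)/sin δ ≈ 2.598.
p = a·p₁ + b·p₂ ≈ (-0.730, 0.603, -0.321); φ = arcsin(p_z) ≈ -18.74°, λ = atan2(p_y, p_x) ≈ 140.44°.

≈ lat 19°S, lon 140°E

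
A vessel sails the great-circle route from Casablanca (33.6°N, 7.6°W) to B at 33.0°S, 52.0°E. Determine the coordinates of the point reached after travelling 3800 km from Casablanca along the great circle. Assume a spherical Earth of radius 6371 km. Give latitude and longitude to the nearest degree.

Convert each endpoint to a unit vector on the sphere (x = cos φ cos λ, y = cos φ sin λ, z = sin φ).
The central angle between the endpoints is δ = arccos(p₁·p₂) ≈ 1.519 rad (87.0°). The total great-circle distance is δ·R ≈ 1.519 × 6371 ≈ 9676 km, so the target fraction is f = 3800/9676 ≈ 0.393.
Interpolate at f ≈ 0.393 with slerp weights a = sin((1−f)δ)/sin δ ≈ 0.798, b = sin(fδ)/sin δ ≈ 0.562.
p = a·p₁ + b·p₂ ≈ (0.949, 0.284, 0.135); φ = arcsin(p_z) ≈ 7.77°, λ = atan2(p_y, p_x) ≈ 16.65°.

≈ 8°N, 17°E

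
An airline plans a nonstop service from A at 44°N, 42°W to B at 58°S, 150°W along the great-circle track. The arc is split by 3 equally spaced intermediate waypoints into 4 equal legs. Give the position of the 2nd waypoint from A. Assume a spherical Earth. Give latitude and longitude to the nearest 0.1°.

≈ 11.6°S, 84.2°W

Convert each endpoint to a unit vector on the sphere (x = cos φ cos λ, y = cos φ sin λ, z = sin φ).
The central angle between the endpoints is δ = arccos(p₁·p₂) ≈ 2.356 rad (135.0°).
Interpolate at f = 2/4 with slerp weights a = sin((1−f)δ)/sin δ ≈ 1.306, b = sin(fδ)/sin δ ≈ 1.306.
p = a·p₁ + b·p₂ ≈ (0.099, -0.975, -0.200); φ = arcsin(p_z) ≈ -11.56°, λ = atan2(p_y, p_x) ≈ -84.21°.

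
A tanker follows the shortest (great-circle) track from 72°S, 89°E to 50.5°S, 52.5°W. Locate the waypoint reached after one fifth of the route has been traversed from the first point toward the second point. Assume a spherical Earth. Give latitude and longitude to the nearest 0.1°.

≈ 80.1°S, 56.8°E

Convert each endpoint to a unit vector on the sphere (x = cos φ cos λ, y = cos φ sin λ, z = sin φ).
The central angle between the endpoints is δ = arccos(p₁·p₂) ≈ 0.952 rad (54.5°).
Interpolate at f = 1/5 with slerp weights a = sin((1−f)δ)/sin δ ≈ 0.847, b = sin(fδ)/sin δ ≈ 0.232.
p = a·p₁ + b·p₂ ≈ (0.095, 0.145, -0.985); φ = arcsin(p_z) ≈ -80.06°, λ = atan2(p_y, p_x) ≈ 56.81°.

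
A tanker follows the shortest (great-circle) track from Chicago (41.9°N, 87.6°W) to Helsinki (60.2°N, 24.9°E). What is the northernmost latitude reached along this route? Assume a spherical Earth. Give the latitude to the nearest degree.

≈ 68°N

The great circle lies in the plane with unit normal n̂ = (p₁ × p₂)/|p₁ × p₂|.
Here n̂_z ≈ +0.380; the vertex latitude is φ_max = arccos|n̂_z| ≈ 67.7°.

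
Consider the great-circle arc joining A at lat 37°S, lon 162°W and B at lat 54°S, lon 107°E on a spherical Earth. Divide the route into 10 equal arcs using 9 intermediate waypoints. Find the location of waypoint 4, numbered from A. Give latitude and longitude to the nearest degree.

≈ lat 53°S, lon 171°E

Write both endpoints as unit vectors p₁, p₂ with components (cos φ cos λ, cos φ sin λ, sin φ).
The central angle between the endpoints is δ = arccos(p₁·p₂) ≈ 1.072 rad (61.4°).
Interpolate at f = 4/10 with slerp weights a = sin((1−f)δ)/sin δ ≈ 0.683, b = sin(fδ)/sin δ ≈ 0.473.
p = a·p₁ + b·p₂ ≈ (-0.600, 0.098, -0.794); φ = arcsin(p_z) ≈ -52.56°, λ = atan2(p_y, p_x) ≈ 170.76°.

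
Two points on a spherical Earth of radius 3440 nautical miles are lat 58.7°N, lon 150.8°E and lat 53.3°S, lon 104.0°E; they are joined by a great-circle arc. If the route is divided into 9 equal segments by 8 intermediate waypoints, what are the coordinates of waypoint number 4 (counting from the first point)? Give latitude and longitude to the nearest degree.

Convert each endpoint to a unit vector on the sphere (x = cos φ cos λ, y = cos φ sin λ, z = sin φ).
The central angle between the endpoints is δ = arccos(p₁·p₂) ≈ 2.063 rad (118.2°).
Interpolate at f = 4/9 with slerp weights a = sin((1−f)δ)/sin δ ≈ 1.034, b = sin(fδ)/sin δ ≈ 0.901.
p = a·p₁ + b·p₂ ≈ (-0.599, 0.784, 0.161); φ = arcsin(p_z) ≈ 9.28°, λ = atan2(p_y, p_x) ≈ 127.37°.

≈ lat 9°N, lon 127°E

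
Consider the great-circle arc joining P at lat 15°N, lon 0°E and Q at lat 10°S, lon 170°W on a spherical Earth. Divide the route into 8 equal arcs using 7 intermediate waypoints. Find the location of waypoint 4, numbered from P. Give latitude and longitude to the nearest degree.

≈ lat 26°N, lon 91°W

From cos δ = sin φ₁ sin φ₂ + cos φ₁ cos φ₂ cos Δλ, the central angle is δ ≈ 2.950 rad (169.0°).
Interpolate at f = 4/8 with slerp weights a = sin((1−f)δ)/sin δ ≈ 5.233, b = sin(fδ)/sin δ ≈ 5.233.
p = a·p₁ + b·p₂ ≈ (-0.021, -0.895, 0.446); φ = arcsin(p_z) ≈ 26.47°, λ = atan2(p_y, p_x) ≈ -91.31°.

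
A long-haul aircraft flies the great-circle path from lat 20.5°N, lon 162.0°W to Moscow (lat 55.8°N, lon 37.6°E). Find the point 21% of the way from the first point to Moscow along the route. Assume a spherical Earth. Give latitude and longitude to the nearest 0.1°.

≈ lat 41.4°N, lon 167.4°W

From cos δ = sin φ₁ sin φ₂ + cos φ₁ cos φ₂ cos Δλ, the central angle is δ ≈ 1.779 rad (101.9°).
Interpolate at f = 0.21 with slerp weights a = sin((1−f)δ)/sin δ ≈ 1.008, b = sin(fδ)/sin δ ≈ 0.373.
p = a·p₁ + b·p₂ ≈ (-0.732, -0.164, 0.661); φ = arcsin(p_z) ≈ 41.41°, λ = atan2(p_y, p_x) ≈ -167.38°.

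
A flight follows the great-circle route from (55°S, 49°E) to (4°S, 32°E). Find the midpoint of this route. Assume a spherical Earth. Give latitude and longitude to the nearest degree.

≈ (30°S, 38°E)

Convert each endpoint to a unit vector on the sphere (x = cos φ cos λ, y = cos φ sin λ, z = sin φ).
The central angle between the endpoints is δ = arccos(p₁·p₂) ≈ 0.922 rad (52.8°).
Interpolate at f = 1/2 with slerp weights a = sin((1−f)δ)/sin δ ≈ 0.558, b = sin(fδ)/sin δ ≈ 0.558.
p = a·p₁ + b·p₂ ≈ (0.682, 0.537, -0.496); φ = arcsin(p_z) ≈ -29.75°, λ = atan2(p_y, p_x) ≈ 38.19°.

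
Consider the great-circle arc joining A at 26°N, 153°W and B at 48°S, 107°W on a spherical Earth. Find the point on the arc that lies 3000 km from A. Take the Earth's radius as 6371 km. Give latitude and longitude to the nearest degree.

≈ 2°N, 140°W

Write both endpoints as unit vectors p₁, p₂ with components (cos φ cos λ, cos φ sin λ, sin φ).
The central angle between the endpoints is δ = arccos(p₁·p₂) ≈ 1.479 rad (84.7°). The total great-circle distance is δ·R ≈ 1.479 × 6371 ≈ 9421 km, so the target fraction is f = 3000/9421 ≈ 0.318.
Interpolate at f ≈ 0.318 with slerp weights a = sin((1−f)δ)/sin δ ≈ 0.849, b = sin(fδ)/sin δ ≈ 0.456.
p = a·p₁ + b·p₂ ≈ (-0.769, -0.638, 0.034); φ = arcsin(p_z) ≈ 1.93°, λ = atan2(p_y, p_x) ≈ -140.32°.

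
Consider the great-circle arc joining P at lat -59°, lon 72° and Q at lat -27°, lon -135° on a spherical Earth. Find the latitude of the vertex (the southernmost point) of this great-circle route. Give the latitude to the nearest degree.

The great circle lies in the plane with unit normal n̂ = (p₁ × p₂)/|p₁ × p₂|.
Here n̂_z ≈ +0.208; the vertex latitude is φ_max = arccos|n̂_z| ≈ 78.0°.
Check via Clairaut: cos φ_max = |cos φ₁| · sin C = cos(59.0°)·sin(156.1°) ≈ 0.208, again giving ≈ 78.0°.

≈ -78°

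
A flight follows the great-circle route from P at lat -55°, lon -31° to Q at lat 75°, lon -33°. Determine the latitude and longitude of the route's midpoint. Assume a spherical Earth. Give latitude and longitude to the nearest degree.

Convert each endpoint to a unit vector on the sphere (x = cos φ cos λ, y = cos φ sin λ, z = sin φ).
The central angle between the endpoints is δ = arccos(p₁·p₂) ≈ 2.269 rad (130.0°).
Interpolate at f = 1/2 with slerp weights a = sin((1−f)δ)/sin δ ≈ 1.183, b = sin(fδ)/sin δ ≈ 1.183.
p = a·p₁ + b·p₂ ≈ (0.839, -0.516, 0.174); φ = arcsin(p_z) ≈ 10.00°, λ = atan2(p_y, p_x) ≈ -31.62°.

≈ lat 10°, lon -32°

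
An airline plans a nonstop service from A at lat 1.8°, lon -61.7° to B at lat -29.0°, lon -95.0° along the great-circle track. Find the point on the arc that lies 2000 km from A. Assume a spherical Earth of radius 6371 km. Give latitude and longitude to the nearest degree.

Convert each endpoint to a unit vector on the sphere (x = cos φ cos λ, y = cos φ sin λ, z = sin φ).
The central angle between the endpoints is δ = arccos(p₁·p₂) ≈ 0.774 rad (44.3°). The total great-circle distance is δ·R ≈ 0.774 × 6371 ≈ 4928 km, so the target fraction is f = 2000/4928 ≈ 0.406.
Interpolate at f ≈ 0.406 with slerp weights a = sin((1−f)δ)/sin δ ≈ 0.635, b = sin(fδ)/sin δ ≈ 0.442.
p = a·p₁ + b·p₂ ≈ (0.267, -0.944, -0.194); φ = arcsin(p_z) ≈ -11.21°, λ = atan2(p_y, p_x) ≈ -74.19°.

≈ lat -11°, lon -74°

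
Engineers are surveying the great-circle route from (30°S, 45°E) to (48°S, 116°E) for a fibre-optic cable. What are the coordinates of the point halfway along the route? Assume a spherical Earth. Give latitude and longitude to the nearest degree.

The haversine formula gives a central angle δ ≈ 0.976 rad (55.9°) between the endpoints.
Interpolate at f = 1/2 with slerp weights a = sin((1−f)δ)/sin δ ≈ 0.566, b = sin(fδ)/sin δ ≈ 0.566.
p = a·p₁ + b·p₂ ≈ (0.181, 0.687, -0.704); φ = arcsin(p_z) ≈ -44.73°, λ = atan2(p_y, p_x) ≈ 75.27°.

≈ (45°S, 75°E)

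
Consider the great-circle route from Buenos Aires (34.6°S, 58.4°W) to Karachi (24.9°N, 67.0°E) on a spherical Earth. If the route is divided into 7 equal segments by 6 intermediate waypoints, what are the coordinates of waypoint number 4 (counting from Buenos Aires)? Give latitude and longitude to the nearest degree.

≈ (5°S, 18°E)

From cos δ = sin φ₁ sin φ₂ + cos φ₁ cos φ₂ cos Δλ, the central angle is δ ≈ 2.307 rad (132.2°).
Interpolate at f = 4/7 with slerp weights a = sin((1−f)δ)/sin δ ≈ 1.127, b = sin(fδ)/sin δ ≈ 1.307.
p = a·p₁ + b·p₂ ≈ (0.949, 0.301, -0.090); φ = arcsin(p_z) ≈ -5.16°, λ = atan2(p_y, p_x) ≈ 17.58°.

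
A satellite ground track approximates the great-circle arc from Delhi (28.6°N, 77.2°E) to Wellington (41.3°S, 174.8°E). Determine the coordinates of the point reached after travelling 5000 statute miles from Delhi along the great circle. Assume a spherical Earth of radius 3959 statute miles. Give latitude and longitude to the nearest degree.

From cos δ = sin φ₁ sin φ₂ + cos φ₁ cos φ₂ cos Δλ, the central angle is δ ≈ 1.986 rad (113.8°). The total great-circle distance is δ·R ≈ 1.986 × 3959 ≈ 7862 mi, so the target fraction is f = 5000/7862 ≈ 0.636.
Interpolate at f ≈ 0.636 with slerp weights a = sin((1−f)δ)/sin δ ≈ 0.723, b = sin(fδ)/sin δ ≈ 1.041.
p = a·p₁ + b·p₂ ≈ (-0.639, 0.690, -0.341); φ = arcsin(p_z) ≈ -19.95°, λ = atan2(p_y, p_x) ≈ 132.79°.

≈ 20°S, 133°E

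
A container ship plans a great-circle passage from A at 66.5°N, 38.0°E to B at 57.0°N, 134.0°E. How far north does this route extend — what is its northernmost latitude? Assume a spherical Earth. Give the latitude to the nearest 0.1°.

The great circle lies in the plane with unit normal n̂ = (p₁ × p₂)/|p₁ × p₂|.
Here n̂_z ≈ +0.325; the vertex latitude is φ_max = arccos|n̂_z| ≈ 71.1°.
Check via Clairaut: cos φ_max = |cos φ₁| · sin C = cos(66.5°)·sin(54.5°) ≈ 0.325, again giving ≈ 71.1°.

≈ 71.1°N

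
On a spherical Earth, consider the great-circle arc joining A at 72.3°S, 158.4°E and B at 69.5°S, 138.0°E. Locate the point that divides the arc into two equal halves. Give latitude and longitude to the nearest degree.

Convert each endpoint to a unit vector on the sphere (x = cos φ cos λ, y = cos φ sin λ, z = sin φ).
The central angle between the endpoints is δ = arccos(p₁·p₂) ≈ 0.126 rad (7.2°).
Interpolate at f = 1/2 with slerp weights a = sin((1−f)δ)/sin δ ≈ 0.501, b = sin(fδ)/sin δ ≈ 0.501.
p = a·p₁ + b·p₂ ≈ (-0.272, 0.173, -0.947); φ = arcsin(p_z) ≈ -71.18°, λ = atan2(p_y, p_x) ≈ 147.47°.

≈ 71°S, 147°E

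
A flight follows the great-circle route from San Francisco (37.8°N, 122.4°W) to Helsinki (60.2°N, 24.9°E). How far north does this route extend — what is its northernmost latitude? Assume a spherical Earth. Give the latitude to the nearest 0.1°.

The great circle lies in the plane with unit normal n̂ = (p₁ × p₂)/|p₁ × p₂|.
Here n̂_z ≈ +0.217; the vertex latitude is φ_max = arccos|n̂_z| ≈ 77.5°.

≈ 77.5°N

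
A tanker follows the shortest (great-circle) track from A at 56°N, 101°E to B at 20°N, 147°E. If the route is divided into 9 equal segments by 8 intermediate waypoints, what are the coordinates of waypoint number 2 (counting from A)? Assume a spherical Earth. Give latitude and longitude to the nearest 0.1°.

≈ 49.9°N, 116.3°E

Convert each endpoint to a unit vector on the sphere (x = cos φ cos λ, y = cos φ sin λ, z = sin φ).
The central angle between the endpoints is δ = arccos(p₁·p₂) ≈ 0.865 rad (49.6°).
Interpolate at f = 2/9 with slerp weights a = sin((1−f)δ)/sin δ ≈ 0.819, b = sin(fδ)/sin δ ≈ 0.251.
p = a·p₁ + b·p₂ ≈ (-0.285, 0.578, 0.765); φ = arcsin(p_z) ≈ 49.88°, λ = atan2(p_y, p_x) ≈ 116.27°.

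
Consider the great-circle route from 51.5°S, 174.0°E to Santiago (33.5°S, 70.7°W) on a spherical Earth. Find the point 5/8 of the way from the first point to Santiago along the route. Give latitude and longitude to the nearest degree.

≈ 55°S, 100°W

Convert each endpoint to a unit vector on the sphere (x = cos φ cos λ, y = cos φ sin λ, z = sin φ).
The central angle between the endpoints is δ = arccos(p₁·p₂) ≈ 1.359 rad (77.9°).
Interpolate at f = 5/8 with slerp weights a = sin((1−f)δ)/sin δ ≈ 0.499, b = sin(fδ)/sin δ ≈ 0.768.
p = a·p₁ + b·p₂ ≈ (-0.097, -0.572, -0.814); φ = arcsin(p_z) ≈ -54.53°, λ = atan2(p_y, p_x) ≈ -99.65°.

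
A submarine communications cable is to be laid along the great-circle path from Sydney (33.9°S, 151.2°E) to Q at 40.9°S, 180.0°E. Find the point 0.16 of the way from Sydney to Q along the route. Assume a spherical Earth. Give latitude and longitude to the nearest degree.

From cos δ = sin φ₁ sin φ₂ + cos φ₁ cos φ₂ cos Δλ, the central angle is δ ≈ 0.415 rad (23.8°).
Interpolate at f = 0.16 with slerp weights a = sin((1−f)δ)/sin δ ≈ 0.847, b = sin(fδ)/sin δ ≈ 0.165.
p = a·p₁ + b·p₂ ≈ (-0.741, 0.339, -0.580); φ = arcsin(p_z) ≈ -35.47°, λ = atan2(p_y, p_x) ≈ 155.42°.

≈ 35°S, 155°E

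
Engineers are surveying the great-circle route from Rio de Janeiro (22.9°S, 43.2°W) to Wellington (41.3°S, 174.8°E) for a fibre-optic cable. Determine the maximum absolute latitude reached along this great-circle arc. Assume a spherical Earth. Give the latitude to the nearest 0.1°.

≈ 63.6°S

The great circle lies in the plane with unit normal n̂ = (p₁ × p₂)/|p₁ × p₂|.
Here n̂_z ≈ -0.445; the vertex latitude is φ_max = arccos|n̂_z| ≈ 63.6°.
Check via Clairaut: cos φ_max = |cos φ₁| · sin C = cos(22.9°)·sin(151.1°) ≈ 0.445, again giving ≈ 63.6°.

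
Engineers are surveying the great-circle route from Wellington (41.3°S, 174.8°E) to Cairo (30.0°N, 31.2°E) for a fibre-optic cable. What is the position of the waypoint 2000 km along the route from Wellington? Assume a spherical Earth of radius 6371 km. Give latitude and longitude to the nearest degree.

Write both endpoints as unit vectors p₁, p₂ with components (cos φ cos λ, cos φ sin λ, sin φ).
The central angle between the endpoints is δ = arccos(p₁·p₂) ≈ 2.594 rad (148.6°). The total great-circle distance is δ·R ≈ 2.594 × 6371 ≈ 16525 km, so the target fraction is f = 2000/16525 ≈ 0.121.
Interpolate at f ≈ 0.121 with slerp weights a = sin((1−f)δ)/sin δ ≈ 1.457, b = sin(fδ)/sin δ ≈ 0.593.
p = a·p₁ + b·p₂ ≈ (-0.651, 0.365, -0.665); φ = arcsin(p_z) ≈ -41.71°, λ = atan2(p_y, p_x) ≈ 150.71°.

≈ 42°S, 151°E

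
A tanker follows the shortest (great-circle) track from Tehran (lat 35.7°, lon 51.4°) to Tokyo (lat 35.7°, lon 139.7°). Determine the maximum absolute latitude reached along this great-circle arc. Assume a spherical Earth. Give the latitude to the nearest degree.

≈ 45°

The great circle lies in the plane with unit normal n̂ = (p₁ × p₂)/|p₁ × p₂|.
Here n̂_z ≈ +0.707; the vertex latitude is φ_max = arccos|n̂_z| ≈ 45.0°.
Check via Clairaut: cos φ_max = |cos φ₁| · sin C = cos(35.7°)·sin(60.5°) ≈ 0.707, again giving ≈ 45.0°.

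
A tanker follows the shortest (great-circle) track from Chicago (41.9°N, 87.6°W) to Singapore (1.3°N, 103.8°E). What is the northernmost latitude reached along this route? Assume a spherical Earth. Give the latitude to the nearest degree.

The great circle lies in the plane with unit normal n̂ = (p₁ × p₂)/|p₁ × p₂|.
Here n̂_z ≈ -0.210; the vertex latitude is φ_max = arccos|n̂_z| ≈ 77.9°.
Check via Clairaut: cos φ_max = |cos φ₁| · sin C = cos(41.9°)·sin(16.4°) ≈ 0.210, again giving ≈ 77.9°.

≈ 78°N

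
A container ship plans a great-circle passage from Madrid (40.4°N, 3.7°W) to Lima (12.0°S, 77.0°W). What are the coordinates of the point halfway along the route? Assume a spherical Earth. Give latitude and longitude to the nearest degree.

≈ (17°N, 46°W)

The haversine formula gives a central angle δ ≈ 1.491 rad (85.5°) between the endpoints.
Interpolate at f = 1/2 with slerp weights a = sin((1−f)δ)/sin δ ≈ 0.681, b = sin(fδ)/sin δ ≈ 0.681.
p = a·p₁ + b·p₂ ≈ (0.667, -0.682, 0.300); φ = arcsin(p_z) ≈ 17.43°, λ = atan2(p_y, p_x) ≈ -45.64°.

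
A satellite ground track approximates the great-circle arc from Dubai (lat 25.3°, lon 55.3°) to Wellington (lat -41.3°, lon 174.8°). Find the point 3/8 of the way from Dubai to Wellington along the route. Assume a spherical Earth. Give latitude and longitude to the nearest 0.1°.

Write both endpoints as unit vectors p₁, p₂ with components (cos φ cos λ, cos φ sin λ, sin φ).
The central angle between the endpoints is δ = arccos(p₁·p₂) ≈ 2.235 rad (128.1°).
Interpolate at f = 3/8 with slerp weights a = sin((1−f)δ)/sin δ ≈ 1.251, b = sin(fδ)/sin δ ≈ 0.944.
p = a·p₁ + b·p₂ ≈ (-0.063, 0.994, -0.089); φ = arcsin(p_z) ≈ -5.08°, λ = atan2(p_y, p_x) ≈ 93.60°.

≈ lat -5.1°, lon 93.6°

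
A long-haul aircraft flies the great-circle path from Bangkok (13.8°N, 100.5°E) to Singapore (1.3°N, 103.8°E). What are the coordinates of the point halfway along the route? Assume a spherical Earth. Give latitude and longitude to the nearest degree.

≈ (8°N, 102°E)

The haversine formula gives a central angle δ ≈ 0.225 rad (12.9°) between the endpoints.
Interpolate at f = 1/2 with slerp weights a = sin((1−f)δ)/sin δ ≈ 0.503, b = sin(fδ)/sin δ ≈ 0.503.
p = a·p₁ + b·p₂ ≈ (-0.209, 0.969, 0.131); φ = arcsin(p_z) ≈ 7.55°, λ = atan2(p_y, p_x) ≈ 102.17°.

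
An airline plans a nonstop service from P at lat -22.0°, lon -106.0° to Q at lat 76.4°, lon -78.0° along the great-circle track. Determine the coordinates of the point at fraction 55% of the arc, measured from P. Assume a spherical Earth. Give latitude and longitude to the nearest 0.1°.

From cos δ = sin φ₁ sin φ₂ + cos φ₁ cos φ₂ cos Δλ, the central angle is δ ≈ 1.743 rad (99.9°).
Interpolate at f = 0.55 with slerp weights a = sin((1−f)δ)/sin δ ≈ 0.717, b = sin(fδ)/sin δ ≈ 0.831.
p = a·p₁ + b·p₂ ≈ (-0.143, -0.830, 0.539); φ = arcsin(p_z) ≈ 32.61°, λ = atan2(p_y, p_x) ≈ -99.75°.

≈ lat 32.6°, lon -99.7°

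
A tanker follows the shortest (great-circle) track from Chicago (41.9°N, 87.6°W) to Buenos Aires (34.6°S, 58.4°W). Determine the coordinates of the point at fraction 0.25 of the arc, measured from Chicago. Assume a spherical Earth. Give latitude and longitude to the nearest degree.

≈ (23°N, 79°W)

Write both endpoints as unit vectors p₁, p₂ with components (cos φ cos λ, cos φ sin λ, sin φ).
The central angle between the endpoints is δ = arccos(p₁·p₂) ≈ 1.415 rad (81.0°).
Interpolate at f = 0.25 with slerp weights a = sin((1−f)δ)/sin δ ≈ 0.884, b = sin(fδ)/sin δ ≈ 0.351.
p = a·p₁ + b·p₂ ≈ (0.179, -0.903, 0.391); φ = arcsin(p_z) ≈ 23.02°, λ = atan2(p_y, p_x) ≈ -78.80°.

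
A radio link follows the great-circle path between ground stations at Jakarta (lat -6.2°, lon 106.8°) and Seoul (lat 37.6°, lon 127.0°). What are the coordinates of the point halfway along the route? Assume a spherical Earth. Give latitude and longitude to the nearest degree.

The haversine formula gives a central angle δ ≈ 0.832 rad (47.7°) between the endpoints.
Interpolate at f = 1/2 with slerp weights a = sin((1−f)δ)/sin δ ≈ 0.547, b = sin(fδ)/sin δ ≈ 0.547.
p = a·p₁ + b·p₂ ≈ (-0.418, 0.866, 0.274); φ = arcsin(p_z) ≈ 15.93°, λ = atan2(p_y, p_x) ≈ 115.75°.

≈ lat 16°, lon 116°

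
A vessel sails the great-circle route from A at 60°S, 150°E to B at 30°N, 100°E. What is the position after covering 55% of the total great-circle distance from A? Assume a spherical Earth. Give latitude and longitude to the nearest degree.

≈ 12°S, 116°E

The haversine formula gives a central angle δ ≈ 1.726 rad (98.9°) between the endpoints.
Interpolate at f = 0.55 with slerp weights a = sin((1−f)δ)/sin δ ≈ 0.709, b = sin(fδ)/sin δ ≈ 0.823.
p = a·p₁ + b·p₂ ≈ (-0.431, 0.879, -0.203); φ = arcsin(p_z) ≈ -11.71°, λ = atan2(p_y, p_x) ≈ 116.11°.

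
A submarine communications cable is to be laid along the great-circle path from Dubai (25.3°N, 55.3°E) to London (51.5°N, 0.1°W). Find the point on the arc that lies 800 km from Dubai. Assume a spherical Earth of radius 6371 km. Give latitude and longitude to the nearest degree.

≈ 30°N, 50°E

Convert each endpoint to a unit vector on the sphere (x = cos φ cos λ, y = cos φ sin λ, z = sin φ).
The central angle between the endpoints is δ = arccos(p₁·p₂) ≈ 0.858 rad (49.2°). The total great-circle distance is δ·R ≈ 0.858 × 6371 ≈ 5466 km, so the target fraction is f = 800/5466 ≈ 0.146.
Interpolate at f ≈ 0.146 with slerp weights a = sin((1−f)δ)/sin δ ≈ 0.884, b = sin(fδ)/sin δ ≈ 0.166.
p = a·p₁ + b·p₂ ≈ (0.558, 0.657, 0.507); φ = arcsin(p_z) ≈ 30.48°, λ = atan2(p_y, p_x) ≈ 49.65°.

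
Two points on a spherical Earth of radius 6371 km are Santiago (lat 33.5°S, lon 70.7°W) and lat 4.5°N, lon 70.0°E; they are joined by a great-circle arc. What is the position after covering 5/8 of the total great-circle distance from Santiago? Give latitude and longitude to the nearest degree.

From cos δ = sin φ₁ sin φ₂ + cos φ₁ cos φ₂ cos Δλ, the central angle is δ ≈ 2.328 rad (133.4°).
Interpolate at f = 5/8 with slerp weights a = sin((1−f)δ)/sin δ ≈ 1.054, b = sin(fδ)/sin δ ≈ 1.366.
p = a·p₁ + b·p₂ ≈ (0.756, 0.450, -0.474); φ = arcsin(p_z) ≈ -28.32°, λ = atan2(p_y, p_x) ≈ 30.78°.

≈ lat 28°S, lon 31°E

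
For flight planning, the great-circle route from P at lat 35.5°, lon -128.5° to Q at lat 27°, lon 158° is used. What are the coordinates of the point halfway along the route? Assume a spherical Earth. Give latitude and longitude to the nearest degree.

Write both endpoints as unit vectors p₁, p₂ with components (cos φ cos λ, cos φ sin λ, sin φ).
The central angle between the endpoints is δ = arccos(p₁·p₂) ≈ 1.082 rad (62.0°).
Interpolate at f = 1/2 with slerp weights a = sin((1−f)δ)/sin δ ≈ 0.583, b = sin(fδ)/sin δ ≈ 0.583.
p = a·p₁ + b·p₂ ≈ (-0.777, -0.177, 0.604); φ = arcsin(p_z) ≈ 37.12°, λ = atan2(p_y, p_x) ≈ -167.18°.

≈ lat 37°, lon -167°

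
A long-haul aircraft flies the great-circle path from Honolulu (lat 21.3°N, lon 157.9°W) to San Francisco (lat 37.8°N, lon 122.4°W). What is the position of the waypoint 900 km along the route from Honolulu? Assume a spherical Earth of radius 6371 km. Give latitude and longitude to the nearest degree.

≈ lat 26°N, lon 151°W

Convert each endpoint to a unit vector on the sphere (x = cos φ cos λ, y = cos φ sin λ, z = sin φ).
The central angle between the endpoints is δ = arccos(p₁·p₂) ≈ 0.606 rad (34.7°). The total great-circle distance is δ·R ≈ 0.606 × 6371 ≈ 3860 km, so the target fraction is f = 900/3860 ≈ 0.233.
Interpolate at f ≈ 0.233 with slerp weights a = sin((1−f)δ)/sin δ ≈ 0.787, b = sin(fδ)/sin δ ≈ 0.247.
p = a·p₁ + b·p₂ ≈ (-0.784, -0.441, 0.437); φ = arcsin(p_z) ≈ 25.93°, λ = atan2(p_y, p_x) ≈ -150.65°.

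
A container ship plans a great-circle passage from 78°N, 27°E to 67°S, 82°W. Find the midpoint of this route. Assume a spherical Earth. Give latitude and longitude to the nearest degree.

≈ 9°N, 51°W

Write both endpoints as unit vectors p₁, p₂ with components (cos φ cos λ, cos φ sin λ, sin φ).
The central angle between the endpoints is δ = arccos(p₁·p₂) ≈ 2.757 rad (157.9°).
Interpolate at f = 1/2 with slerp weights a = sin((1−f)δ)/sin δ ≈ 2.614, b = sin(fδ)/sin δ ≈ 2.614.
p = a·p₁ + b·p₂ ≈ (0.626, -0.765, 0.151); φ = arcsin(p_z) ≈ 8.67°, λ = atan2(p_y, p_x) ≈ -50.68°.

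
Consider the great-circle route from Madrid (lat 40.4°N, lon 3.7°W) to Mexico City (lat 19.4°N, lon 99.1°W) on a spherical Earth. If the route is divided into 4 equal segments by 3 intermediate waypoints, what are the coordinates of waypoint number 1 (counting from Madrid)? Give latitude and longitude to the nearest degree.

≈ lat 44°N, lon 31°W

Convert each endpoint to a unit vector on the sphere (x = cos φ cos λ, y = cos φ sin λ, z = sin φ).
The central angle between the endpoints is δ = arccos(p₁·p₂) ≈ 1.423 rad (81.5°).
Interpolate at f = 1/4 with slerp weights a = sin((1−f)δ)/sin δ ≈ 0.885, b = sin(fδ)/sin δ ≈ 0.352.
p = a·p₁ + b·p₂ ≈ (0.620, -0.371, 0.691); φ = arcsin(p_z) ≈ 43.69°, λ = atan2(p_y, p_x) ≈ -30.91°.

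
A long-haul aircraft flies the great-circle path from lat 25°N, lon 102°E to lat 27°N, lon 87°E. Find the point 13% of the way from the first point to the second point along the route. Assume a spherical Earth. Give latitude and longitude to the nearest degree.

≈ lat 25°N, lon 100°E

Convert each endpoint to a unit vector on the sphere (x = cos φ cos λ, y = cos φ sin λ, z = sin φ).
The central angle between the endpoints is δ = arccos(p₁·p₂) ≈ 0.238 rad (13.6°).
Interpolate at f = 0.13 with slerp weights a = sin((1−f)δ)/sin δ ≈ 0.872, b = sin(fδ)/sin δ ≈ 0.131.
p = a·p₁ + b·p₂ ≈ (-0.158, 0.890, 0.428); φ = arcsin(p_z) ≈ 25.35°, λ = atan2(p_y, p_x) ≈ 100.08°.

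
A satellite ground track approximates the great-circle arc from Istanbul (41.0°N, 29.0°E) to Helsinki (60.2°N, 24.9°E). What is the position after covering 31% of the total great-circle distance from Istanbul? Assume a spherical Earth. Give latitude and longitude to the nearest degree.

Convert each endpoint to a unit vector on the sphere (x = cos φ cos λ, y = cos φ sin λ, z = sin φ).
The central angle between the endpoints is δ = arccos(p₁·p₂) ≈ 0.338 rad (19.4°).
Interpolate at f = 0.31 with slerp weights a = sin((1−f)δ)/sin δ ≈ 0.697, b = sin(fδ)/sin δ ≈ 0.315.
p = a·p₁ + b·p₂ ≈ (0.602, 0.321, 0.731); φ = arcsin(p_z) ≈ 46.97°, λ = atan2(p_y, p_x) ≈ 28.06°.

≈ (47°N, 28°E)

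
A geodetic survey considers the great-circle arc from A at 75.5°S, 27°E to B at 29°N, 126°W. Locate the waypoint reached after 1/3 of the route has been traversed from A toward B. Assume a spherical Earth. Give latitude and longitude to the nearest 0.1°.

≈ 57.7°S, 109.5°W

Write both endpoints as unit vectors p₁, p₂ with components (cos φ cos λ, cos φ sin λ, sin φ).
The central angle between the endpoints is δ = arccos(p₁·p₂) ≈ 2.298 rad (131.6°).
Interpolate at f = 1/3 with slerp weights a = sin((1−f)δ)/sin δ ≈ 1.337, b = sin(fδ)/sin δ ≈ 0.928.
p = a·p₁ + b·p₂ ≈ (-0.179, -0.504, -0.845); φ = arcsin(p_z) ≈ -57.66°, λ = atan2(p_y, p_x) ≈ -109.50°.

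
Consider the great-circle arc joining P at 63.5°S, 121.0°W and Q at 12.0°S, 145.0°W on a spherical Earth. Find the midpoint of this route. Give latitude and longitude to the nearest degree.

Write both endpoints as unit vectors p₁, p₂ with components (cos φ cos λ, cos φ sin λ, sin φ).
The central angle between the endpoints is δ = arccos(p₁·p₂) ≈ 0.946 rad (54.2°).
Interpolate at f = 1/2 with slerp weights a = sin((1−f)δ)/sin δ ≈ 0.562, b = sin(fδ)/sin δ ≈ 0.562.
p = a·p₁ + b·p₂ ≈ (-0.579, -0.530, -0.619); φ = arcsin(p_z) ≈ -38.28°, λ = atan2(p_y, p_x) ≈ -137.54°.

≈ 38°S, 138°W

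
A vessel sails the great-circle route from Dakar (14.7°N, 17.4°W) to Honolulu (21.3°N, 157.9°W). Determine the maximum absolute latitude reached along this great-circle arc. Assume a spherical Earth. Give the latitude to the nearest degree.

≈ 44°N

The great circle lies in the plane with unit normal n̂ = (p₁ × p₂)/|p₁ × p₂|.
Here n̂_z ≈ -0.719; the vertex latitude is φ_max = arccos|n̂_z| ≈ 44.1°.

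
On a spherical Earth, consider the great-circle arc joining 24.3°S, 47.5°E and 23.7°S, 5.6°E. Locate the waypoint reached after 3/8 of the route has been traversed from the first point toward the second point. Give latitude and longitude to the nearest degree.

≈ 25°S, 32°E

Convert each endpoint to a unit vector on the sphere (x = cos φ cos λ, y = cos φ sin λ, z = sin φ).
The central angle between the endpoints is δ = arccos(p₁·p₂) ≈ 0.666 rad (38.1°).
Interpolate at f = 3/8 with slerp weights a = sin((1−f)δ)/sin δ ≈ 0.654, b = sin(fδ)/sin δ ≈ 0.400.
p = a·p₁ + b·p₂ ≈ (0.767, 0.475, -0.430); φ = arcsin(p_z) ≈ -25.47°, λ = atan2(p_y, p_x) ≈ 31.78°.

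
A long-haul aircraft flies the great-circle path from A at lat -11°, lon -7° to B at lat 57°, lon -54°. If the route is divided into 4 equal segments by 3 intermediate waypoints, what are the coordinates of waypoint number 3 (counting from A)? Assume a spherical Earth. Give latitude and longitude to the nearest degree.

≈ lat 42°, lon -35°

Write both endpoints as unit vectors p₁, p₂ with components (cos φ cos λ, cos φ sin λ, sin φ).
The central angle between the endpoints is δ = arccos(p₁·p₂) ≈ 1.365 rad (78.2°).
Interpolate at f = 3/4 with slerp weights a = sin((1−f)δ)/sin δ ≈ 0.342, b = sin(fδ)/sin δ ≈ 0.872.
p = a·p₁ + b·p₂ ≈ (0.612, -0.425, 0.666); φ = arcsin(p_z) ≈ 41.79°, λ = atan2(p_y, p_x) ≈ -34.78°.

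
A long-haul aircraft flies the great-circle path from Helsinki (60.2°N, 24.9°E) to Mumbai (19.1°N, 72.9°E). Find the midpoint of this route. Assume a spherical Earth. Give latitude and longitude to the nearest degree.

≈ 42°N, 57°E

Write both endpoints as unit vectors p₁, p₂ with components (cos φ cos λ, cos φ sin λ, sin φ).
The central angle between the endpoints is δ = arccos(p₁·p₂) ≈ 0.930 rad (53.3°).
Interpolate at f = 1/2 with slerp weights a = sin((1−f)δ)/sin δ ≈ 0.559, b = sin(fδ)/sin δ ≈ 0.559.
p = a·p₁ + b·p₂ ≈ (0.408, 0.622, 0.668); φ = arcsin(p_z) ≈ 41.94°, λ = atan2(p_y, p_x) ≈ 56.78°.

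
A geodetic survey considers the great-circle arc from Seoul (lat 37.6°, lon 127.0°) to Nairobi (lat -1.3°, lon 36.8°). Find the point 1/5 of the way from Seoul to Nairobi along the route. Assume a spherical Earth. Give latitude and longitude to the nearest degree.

Convert each endpoint to a unit vector on the sphere (x = cos φ cos λ, y = cos φ sin λ, z = sin φ).
The central angle between the endpoints is δ = arccos(p₁·p₂) ≈ 1.587 rad (91.0°).
Interpolate at f = 1/5 with slerp weights a = sin((1−f)δ)/sin δ ≈ 0.955, b = sin(fδ)/sin δ ≈ 0.312.
p = a·p₁ + b·p₂ ≈ (-0.206, 0.791, 0.576); φ = arcsin(p_z) ≈ 35.15°, λ = atan2(p_y, p_x) ≈ 104.56°.

≈ lat 35°, lon 105°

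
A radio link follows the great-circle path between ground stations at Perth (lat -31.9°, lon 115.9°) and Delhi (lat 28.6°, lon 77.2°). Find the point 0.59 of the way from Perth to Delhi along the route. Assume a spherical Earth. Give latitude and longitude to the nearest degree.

Convert each endpoint to a unit vector on the sphere (x = cos φ cos λ, y = cos φ sin λ, z = sin φ).
The central angle between the endpoints is δ = arccos(p₁·p₂) ≈ 1.236 rad (70.8°).
Interpolate at f = 0.59 with slerp weights a = sin((1−f)δ)/sin δ ≈ 0.514, b = sin(fδ)/sin δ ≈ 0.705.
p = a·p₁ + b·p₂ ≈ (-0.053, 0.996, 0.066); φ = arcsin(p_z) ≈ 3.79°, λ = atan2(p_y, p_x) ≈ 93.06°.

≈ lat 4°, lon 93°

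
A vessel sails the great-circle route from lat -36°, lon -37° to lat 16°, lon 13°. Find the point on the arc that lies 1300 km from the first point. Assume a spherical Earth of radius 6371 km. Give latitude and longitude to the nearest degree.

Write both endpoints as unit vectors p₁, p₂ with components (cos φ cos λ, cos φ sin λ, sin φ).
The central angle between the endpoints is δ = arccos(p₁·p₂) ≈ 1.226 rad (70.3°). The total great-circle distance is δ·R ≈ 1.226 × 6371 ≈ 7812 km, so the target fraction is f = 1300/7812 ≈ 0.166.
Interpolate at f ≈ 0.166 with slerp weights a = sin((1−f)δ)/sin δ ≈ 0.907, b = sin(fδ)/sin δ ≈ 0.215.
p = a·p₁ + b·p₂ ≈ (0.787, -0.395, -0.473); φ = arcsin(p_z) ≈ -28.26°, λ = atan2(p_y, p_x) ≈ -26.63°.

≈ lat -28°, lon -27°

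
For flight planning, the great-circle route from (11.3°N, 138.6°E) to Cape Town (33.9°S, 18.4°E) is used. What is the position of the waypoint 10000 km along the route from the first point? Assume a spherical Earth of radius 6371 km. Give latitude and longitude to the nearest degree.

≈ (32°S, 56°E)

The haversine formula gives a central angle δ ≈ 2.116 rad (121.2°) between the endpoints. The total great-circle distance is δ·R ≈ 2.116 × 6371 ≈ 13482 km, so the target fraction is f = 10000/13482 ≈ 0.742.
Interpolate at f ≈ 0.742 with slerp weights a = sin((1−f)δ)/sin δ ≈ 0.608, b = sin(fδ)/sin δ ≈ 1.170.
p = a·p₁ + b·p₂ ≈ (0.474, 0.701, -0.533); φ = arcsin(p_z) ≈ -32.23°, λ = atan2(p_y, p_x) ≈ 55.92°.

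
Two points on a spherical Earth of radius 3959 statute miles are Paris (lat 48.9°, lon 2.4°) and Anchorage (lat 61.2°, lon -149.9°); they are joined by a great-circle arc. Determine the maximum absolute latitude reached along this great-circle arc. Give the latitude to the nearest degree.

≈ 81°

The great circle lies in the plane with unit normal n̂ = (p₁ × p₂)/|p₁ × p₂|.
Here n̂_z ≈ -0.159; the vertex latitude is φ_max = arccos|n̂_z| ≈ 80.8°.
Check via Clairaut: cos φ_max = |cos φ₁| · sin C = cos(48.9°)·sin(14.0°) ≈ 0.159, again giving ≈ 80.8°.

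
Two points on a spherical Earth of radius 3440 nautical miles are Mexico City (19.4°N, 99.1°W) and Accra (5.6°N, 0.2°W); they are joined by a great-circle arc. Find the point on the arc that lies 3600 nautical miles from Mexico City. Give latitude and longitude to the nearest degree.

≈ 16°N, 36°W

Convert each endpoint to a unit vector on the sphere (x = cos φ cos λ, y = cos φ sin λ, z = sin φ).
The central angle between the endpoints is δ = arccos(p₁·p₂) ≈ 1.684 rad (96.5°). The total great-circle distance is δ·R ≈ 1.684 × 3440 ≈ 5792 nmi, so the target fraction is f = 3600/5792 ≈ 0.621.
Interpolate at f ≈ 0.621 with slerp weights a = sin((1−f)δ)/sin δ ≈ 0.599, b = sin(fδ)/sin δ ≈ 0.871.
p = a·p₁ + b·p₂ ≈ (0.778, -0.561, 0.284); φ = arcsin(p_z) ≈ 16.50°, λ = atan2(p_y, p_x) ≈ -35.79°.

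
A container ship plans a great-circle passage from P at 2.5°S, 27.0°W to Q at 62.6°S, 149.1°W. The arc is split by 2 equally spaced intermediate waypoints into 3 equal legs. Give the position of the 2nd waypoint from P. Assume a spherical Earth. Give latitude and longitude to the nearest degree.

From cos δ = sin φ₁ sin φ₂ + cos φ₁ cos φ₂ cos Δλ, the central angle is δ ≈ 1.778 rad (101.9°).
Interpolate at f = 2/3 with slerp weights a = sin((1−f)δ)/sin δ ≈ 0.571, b = sin(fδ)/sin δ ≈ 0.947.
p = a·p₁ + b·p₂ ≈ (0.134, -0.483, -0.865); φ = arcsin(p_z) ≈ -59.94°, λ = atan2(p_y, p_x) ≈ -74.47°.

≈ 60°S, 74°W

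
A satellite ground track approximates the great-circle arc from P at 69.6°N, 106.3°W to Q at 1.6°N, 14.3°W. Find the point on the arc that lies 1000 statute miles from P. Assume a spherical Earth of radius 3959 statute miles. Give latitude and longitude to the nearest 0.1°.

≈ 65.7°N, 69.0°W

From cos δ = sin φ₁ sin φ₂ + cos φ₁ cos φ₂ cos Δλ, the central angle is δ ≈ 1.557 rad (89.2°). The total great-circle distance is δ·R ≈ 1.557 × 3959 ≈ 6163 mi, so the target fraction is f = 1000/6163 ≈ 0.162.
Interpolate at f ≈ 0.162 with slerp weights a = sin((1−f)δ)/sin δ ≈ 0.965, b = sin(fδ)/sin δ ≈ 0.250.
p = a·p₁ + b·p₂ ≈ (0.148, -0.384, 0.911); φ = arcsin(p_z) ≈ 65.68°, λ = atan2(p_y, p_x) ≈ -68.98°.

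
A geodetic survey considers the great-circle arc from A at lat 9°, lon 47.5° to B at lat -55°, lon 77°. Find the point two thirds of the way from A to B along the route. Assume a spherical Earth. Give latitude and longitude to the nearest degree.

Convert each endpoint to a unit vector on the sphere (x = cos φ cos λ, y = cos φ sin λ, z = sin φ).
The central angle between the endpoints is δ = arccos(p₁·p₂) ≈ 1.197 rad (68.6°).
Interpolate at f = 2/3 with slerp weights a = sin((1−f)δ)/sin δ ≈ 0.417, b = sin(fδ)/sin δ ≈ 0.769.
p = a·p₁ + b·p₂ ≈ (0.378, 0.734, -0.565); φ = arcsin(p_z) ≈ -34.38°, λ = atan2(p_y, p_x) ≈ 62.76°.

≈ lat -34°, lon 63°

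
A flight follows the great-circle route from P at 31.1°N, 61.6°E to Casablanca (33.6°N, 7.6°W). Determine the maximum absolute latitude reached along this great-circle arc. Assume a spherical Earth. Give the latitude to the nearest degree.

≈ 38°N

The great circle lies in the plane with unit normal n̂ = (p₁ × p₂)/|p₁ × p₂|.
Here n̂_z ≈ -0.792; the vertex latitude is φ_max = arccos|n̂_z| ≈ 37.7°.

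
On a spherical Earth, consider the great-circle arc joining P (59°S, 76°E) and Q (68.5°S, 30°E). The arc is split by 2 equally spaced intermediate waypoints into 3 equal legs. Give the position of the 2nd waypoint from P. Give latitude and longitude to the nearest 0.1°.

Write both endpoints as unit vectors p₁, p₂ with components (cos φ cos λ, cos φ sin λ, sin φ).
The central angle between the endpoints is δ = arccos(p₁·p₂) ≈ 0.380 rad (21.8°).
Interpolate at f = 2/3 with slerp weights a = sin((1−f)δ)/sin δ ≈ 0.341, b = sin(fδ)/sin δ ≈ 0.676.
p = a·p₁ + b·p₂ ≈ (0.257, 0.294, -0.921); φ = arcsin(p_z) ≈ -67.02°, λ = atan2(p_y, p_x) ≈ 48.85°.

≈ (67.0°S, 48.9°E)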